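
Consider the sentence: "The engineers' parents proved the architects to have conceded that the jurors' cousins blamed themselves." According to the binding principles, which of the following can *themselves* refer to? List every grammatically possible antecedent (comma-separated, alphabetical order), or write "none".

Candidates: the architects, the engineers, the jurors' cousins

the jurors' cousins

*themselves* is a reflexive; Principle A requires it to be bound within its binding domain — the clause headed by 'blamed'.
— the architects: subject of the clause headed by 'conceded'; c-commands the reflexive but lies outside its binding domain — cannot bind it (Principle A).
— the engineers: possessor inside the subject DP of the matrix clause; does not c-command the reflexive — cannot bind it (Principle A).
— the jurors' cousins: subject of the clause headed by 'blamed'; c-commands the reflexive within its binding domain — allowed (Principle A).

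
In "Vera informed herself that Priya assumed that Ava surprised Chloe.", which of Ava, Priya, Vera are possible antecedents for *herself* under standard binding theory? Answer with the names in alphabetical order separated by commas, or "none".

Vera

*herself* is a reflexive; Principle A requires it to be bound within its binding domain — the matrix clause.
— Ava: subject of the clause headed by 'surprised'; does not c-command the reflexive — cannot bind it (Principle A).
— Priya: subject of the clause headed by 'assumed'; does not c-command the reflexive — cannot bind it (Principle A).
— Vera: subject of the matrix clause; c-commands the reflexive within its binding domain — allowed (Principle A).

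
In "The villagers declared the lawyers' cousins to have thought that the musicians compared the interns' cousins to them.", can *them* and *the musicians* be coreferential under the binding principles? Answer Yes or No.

No

*the musicians* is an R-expression; Principle C requires it to be free (not bound by any c-commanding expression).
— them: second object of the clause headed by 'compared'; the R-expression locally c-commands the pronoun — coreference blocked (Principle B on the pronoun).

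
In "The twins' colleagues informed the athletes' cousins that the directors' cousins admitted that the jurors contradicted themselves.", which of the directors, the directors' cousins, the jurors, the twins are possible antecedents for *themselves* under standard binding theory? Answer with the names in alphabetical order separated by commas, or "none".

*themselves* is a reflexive; Principle A requires it to be bound within its binding domain — the clause headed by 'contradicted'.
— the directors: possessor inside the subject DP of the clause headed by 'admitted'; does not c-command the reflexive — cannot bind it (Principle A).
— the directors' cousins: subject of the clause headed by 'admitted'; c-commands the reflexive but lies outside its binding domain — cannot bind it (Principle A).
— the jurors: subject of the clause headed by 'contradicted'; c-commands the reflexive within its binding domain — allowed (Principle A).
— the twins: possessor inside the subject DP of the matrix clause; does not c-command the reflexive — cannot bind it (Principle A).

the jurors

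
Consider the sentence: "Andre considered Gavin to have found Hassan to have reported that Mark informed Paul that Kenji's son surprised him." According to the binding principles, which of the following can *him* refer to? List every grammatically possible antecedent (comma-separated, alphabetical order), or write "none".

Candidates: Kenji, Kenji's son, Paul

*him* is a pronoun; Principle B requires it to be free in its binding domain — the clause headed by 'surprised'.
— Kenji: possessor inside the subject DP of the clause headed by 'surprised'; does not c-command the pronoun — Principle B does not apply; allowed.
— Kenji's son: subject of the clause headed by 'surprised'; c-commands the pronoun within its binding domain — blocked (Principle B).
— Paul: object of the clause headed by 'informed'; c-commands the pronoun but lies outside its binding domain — allowed.

Kenji, Paul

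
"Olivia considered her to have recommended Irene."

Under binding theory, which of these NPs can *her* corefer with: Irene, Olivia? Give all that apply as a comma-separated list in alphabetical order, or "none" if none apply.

*her* is a pronoun; Principle B requires it to be free in its binding domain — the matrix clause.
— Irene: object of the clause headed by 'recommended'; is c-commanded by the pronoun; coreference would bind this R-expression — blocked (Principle C).
— Olivia: subject of the matrix clause; c-commands the pronoun within its binding domain — blocked (Principle B).

none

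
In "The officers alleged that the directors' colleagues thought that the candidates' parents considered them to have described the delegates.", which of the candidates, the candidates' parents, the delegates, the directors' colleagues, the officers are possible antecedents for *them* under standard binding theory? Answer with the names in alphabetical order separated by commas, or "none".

the candidates, the directors' colleagues, the officers

*them* is a pronoun; Principle B requires it to be free in its binding domain — the clause headed by 'considered'.
— the candidates: possessor inside the subject DP of the clause headed by 'considered'; does not c-command the pronoun — Principle B does not apply; allowed.
— the candidates' parents: subject of the clause headed by 'considered'; c-commands the pronoun within its binding domain — blocked (Principle B).
— the delegates: object of the clause headed by 'described'; is c-commanded by the pronoun; coreference would bind this R-expression — blocked (Principle C).
— the directors' colleagues: subject of the clause headed by 'thought'; c-commands the pronoun but lies outside its binding domain — allowed.
— the officers: subject of the matrix clause; c-commands the pronoun but lies outside its binding domain — allowed.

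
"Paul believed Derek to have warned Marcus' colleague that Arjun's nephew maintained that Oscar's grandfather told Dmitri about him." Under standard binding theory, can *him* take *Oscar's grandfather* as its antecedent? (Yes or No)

*him* is a pronoun; Principle B requires it to be free in its binding domain — the clause headed by 'told'.
— Oscar's grandfather: subject of the clause headed by 'told'; c-commands the pronoun within its binding domain — blocked (Principle B).

No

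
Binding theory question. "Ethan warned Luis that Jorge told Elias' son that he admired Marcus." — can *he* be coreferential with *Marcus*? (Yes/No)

No

*he* is a pronoun; Principle B requires it to be free in its binding domain — the clause headed by 'admired'.
— Marcus: object of the clause headed by 'admired'; is c-commanded by the pronoun; coreference would bind this R-expression — blocked (Principle C).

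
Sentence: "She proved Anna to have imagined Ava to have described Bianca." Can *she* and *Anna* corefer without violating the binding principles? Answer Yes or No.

No

*Anna* is an R-expression; Principle C requires it to be free (not bound by any c-commanding expression).
— she: subject of the matrix clause; the pronoun c-commands the R-expression — coreference blocked (Principle C).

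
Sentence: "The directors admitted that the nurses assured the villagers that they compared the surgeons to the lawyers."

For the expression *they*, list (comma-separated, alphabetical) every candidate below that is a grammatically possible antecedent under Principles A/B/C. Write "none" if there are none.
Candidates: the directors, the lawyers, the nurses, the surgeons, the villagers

the directors, the nurses, the villagers

*they* is a pronoun; Principle B requires it to be free in its binding domain — the clause headed by 'compared'.
— the directors: subject of the matrix clause; c-commands the pronoun but lies outside its binding domain — allowed.
— the lawyers: second object of the clause headed by 'compared'; is c-commanded by the pronoun; coreference would bind this R-expression — blocked (Principle C).
— the nurses: subject of the clause headed by 'assured'; c-commands the pronoun but lies outside its binding domain — allowed.
— the surgeons: object of the clause headed by 'compared'; is c-commanded by the pronoun; coreference would bind this R-expression — blocked (Principle C).
— the villagers: object of the clause headed by 'assured'; c-commands the pronoun but lies outside its binding domain — allowed.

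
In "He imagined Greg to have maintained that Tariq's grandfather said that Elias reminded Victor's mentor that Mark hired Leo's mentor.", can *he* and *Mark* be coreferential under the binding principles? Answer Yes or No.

No

*Mark* is an R-expression; Principle C requires it to be free (not bound by any c-commanding expression).
— he: subject of the matrix clause; the pronoun c-commands the R-expression — coreference blocked (Principle C).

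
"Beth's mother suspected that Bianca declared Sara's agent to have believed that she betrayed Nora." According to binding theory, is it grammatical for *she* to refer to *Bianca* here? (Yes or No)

*Bianca* is an R-expression; Principle C requires it to be free (not bound by any c-commanding expression).
— she: subject of the clause headed by 'betrayed'; the pronoun does not c-command the R-expression — coreference allowed.

Yes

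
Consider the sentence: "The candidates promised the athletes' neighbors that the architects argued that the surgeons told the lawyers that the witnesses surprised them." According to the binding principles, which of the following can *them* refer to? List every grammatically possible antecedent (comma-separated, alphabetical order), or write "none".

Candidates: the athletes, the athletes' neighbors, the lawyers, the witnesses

the athletes, the athletes' neighbors, the lawyers

*them* is a pronoun; Principle B requires it to be free in its binding domain — the clause headed by 'surprised'.
— the athletes: possessor inside the object DP of the matrix clause; does not c-command the pronoun — Principle B does not apply; allowed.
— the athletes' neighbors: object of the matrix clause; c-commands the pronoun but lies outside its binding domain — allowed.
— the lawyers: object of the clause headed by 'told'; c-commands the pronoun but lies outside its binding domain — allowed.
— the witnesses: subject of the clause headed by 'surprised'; c-commands the pronoun within its binding domain — blocked (Principle B).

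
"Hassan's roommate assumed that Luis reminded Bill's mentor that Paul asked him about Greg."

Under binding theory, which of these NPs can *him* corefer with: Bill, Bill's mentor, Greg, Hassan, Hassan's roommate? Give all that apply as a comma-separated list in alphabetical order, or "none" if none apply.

Bill, Bill's mentor, Hassan, Hassan's roommate

*him* is a pronoun; Principle B requires it to be free in its binding domain — the clause headed by 'asked'.
— Bill: possessor inside the object DP of the clause headed by 'reminded'; does not c-command the pronoun — Principle B does not apply; allowed.
— Bill's mentor: object of the clause headed by 'reminded'; c-commands the pronoun but lies outside its binding domain — allowed.
— Greg: second object of the clause headed by 'asked'; is c-commanded by the pronoun; coreference would bind this R-expression — blocked (Principle C).
— Hassan: possessor inside the subject DP of the matrix clause; does not c-command the pronoun — Principle B does not apply; allowed.
— Hassan's roommate: subject of the matrix clause; c-commands the pronoun but lies outside its binding domain — allowed.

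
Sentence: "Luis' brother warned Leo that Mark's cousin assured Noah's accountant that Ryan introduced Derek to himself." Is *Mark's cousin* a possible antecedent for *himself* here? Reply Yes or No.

*himself* is a reflexive; Principle A requires it to be bound within its binding domain — the clause headed by 'introduced'.
— Mark's cousin: subject of the clause headed by 'assured'; c-commands the reflexive but lies outside its binding domain — cannot bind it (Principle A).

No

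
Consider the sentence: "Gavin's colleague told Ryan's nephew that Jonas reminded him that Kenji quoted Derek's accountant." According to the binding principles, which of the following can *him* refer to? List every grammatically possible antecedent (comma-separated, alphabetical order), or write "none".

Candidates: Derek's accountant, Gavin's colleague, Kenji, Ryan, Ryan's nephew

*him* is a pronoun; Principle B requires it to be free in its binding domain — the clause headed by 'reminded'.
— Derek's accountant: object of the clause headed by 'quoted'; is c-commanded by the pronoun; coreference would bind this R-expression — blocked (Principle C).
— Gavin's colleague: subject of the matrix clause; c-commands the pronoun but lies outside its binding domain — allowed.
— Kenji: subject of the clause headed by 'quoted'; is c-commanded by the pronoun; coreference would bind this R-expression — blocked (Principle C).
— Ryan: possessor inside the object DP of the matrix clause; does not c-command the pronoun — Principle B does not apply; allowed.
— Ryan's nephew: object of the matrix clause; c-commands the pronoun but lies outside its binding domain — allowed.

Gavin's colleague, Ryan, Ryan's nephew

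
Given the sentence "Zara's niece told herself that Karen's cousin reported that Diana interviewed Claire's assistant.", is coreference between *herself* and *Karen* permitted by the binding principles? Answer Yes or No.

No

*herself* is a reflexive; Principle A requires it to be bound within its binding domain — the matrix clause.
— Karen: possessor inside the subject DP of the clause headed by 'reported'; does not c-command the reflexive — cannot bind it (Principle A).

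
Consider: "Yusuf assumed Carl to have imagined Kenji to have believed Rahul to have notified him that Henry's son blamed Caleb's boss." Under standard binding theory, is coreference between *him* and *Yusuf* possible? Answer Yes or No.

Yes

*Yusuf* is an R-expression; Principle C requires it to be free (not bound by any c-commanding expression).
— him: object of the clause headed by 'notified'; the pronoun does not c-command the R-expression — coreference allowed.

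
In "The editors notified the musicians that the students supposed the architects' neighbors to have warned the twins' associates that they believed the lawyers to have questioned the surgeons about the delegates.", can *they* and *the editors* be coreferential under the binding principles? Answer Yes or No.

Yes

*the editors* is an R-expression; Principle C requires it to be free (not bound by any c-commanding expression).
— they: subject of the clause headed by 'believed'; the pronoun does not c-command the R-expression — coreference allowed.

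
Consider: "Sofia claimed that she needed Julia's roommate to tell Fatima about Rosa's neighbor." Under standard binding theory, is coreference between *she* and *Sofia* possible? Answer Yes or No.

Yes

*Sofia* is an R-expression; Principle C requires it to be free (not bound by any c-commanding expression).
— she: subject of the clause headed by 'needed'; the pronoun does not c-command the R-expression — coreference allowed.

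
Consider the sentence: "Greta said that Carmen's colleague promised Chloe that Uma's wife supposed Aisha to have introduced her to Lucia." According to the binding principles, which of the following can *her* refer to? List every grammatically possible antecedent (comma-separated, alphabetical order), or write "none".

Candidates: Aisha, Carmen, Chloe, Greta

*her* is a pronoun; Principle B requires it to be free in its binding domain — the clause headed by 'introduced'.
— Aisha: subject of the clause headed by 'introduced'; c-commands the pronoun within its binding domain — blocked (Principle B).
— Carmen: possessor inside the subject DP of the clause headed by 'promised'; does not c-command the pronoun — Principle B does not apply; allowed.
— Chloe: object of the clause headed by 'promised'; c-commands the pronoun but lies outside its binding domain — allowed.
— Greta: subject of the matrix clause; c-commands the pronoun but lies outside its binding domain — allowed.

Carmen, Chloe, Greta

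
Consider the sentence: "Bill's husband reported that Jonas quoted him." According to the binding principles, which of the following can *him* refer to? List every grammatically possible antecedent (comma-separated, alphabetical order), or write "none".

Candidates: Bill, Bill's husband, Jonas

Bill, Bill's husband

*him* is a pronoun; Principle B requires it to be free in its binding domain — the clause headed by 'quoted'.
— Bill: possessor inside the subject DP of the matrix clause; does not c-command the pronoun — Principle B does not apply; allowed.
— Bill's husband: subject of the matrix clause; c-commands the pronoun but lies outside its binding domain — allowed.
— Jonas: subject of the clause headed by 'quoted'; c-commands the pronoun within its binding domain — blocked (Principle B).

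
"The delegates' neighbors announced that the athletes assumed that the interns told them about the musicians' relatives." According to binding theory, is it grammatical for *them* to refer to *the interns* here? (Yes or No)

*the interns* is an R-expression; Principle C requires it to be free (not bound by any c-commanding expression).
— them: object of the clause headed by 'told'; the R-expression locally c-commands the pronoun — coreference blocked (Principle B on the pronoun).

No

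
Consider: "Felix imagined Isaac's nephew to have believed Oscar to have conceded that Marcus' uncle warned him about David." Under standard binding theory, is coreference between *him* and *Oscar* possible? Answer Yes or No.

*Oscar* is an R-expression; Principle C requires it to be free (not bound by any c-commanding expression).
— him: object of the clause headed by 'warned'; the pronoun does not c-command the R-expression — coreference allowed.

Yes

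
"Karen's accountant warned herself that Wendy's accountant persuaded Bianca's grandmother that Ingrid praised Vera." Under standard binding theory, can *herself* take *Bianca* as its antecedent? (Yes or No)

No

*herself* is a reflexive; Principle A requires it to be bound within its binding domain — the matrix clause.
— Bianca: possessor inside the object DP of the clause headed by 'persuaded'; does not c-command the reflexive — cannot bind it (Principle A).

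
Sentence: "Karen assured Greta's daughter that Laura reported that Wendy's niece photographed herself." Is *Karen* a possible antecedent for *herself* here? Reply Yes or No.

No

*herself* is a reflexive; Principle A requires it to be bound within its binding domain — the clause headed by 'photographed'.
— Karen: subject of the matrix clause; c-commands the reflexive but lies outside its binding domain — cannot bind it (Principle A).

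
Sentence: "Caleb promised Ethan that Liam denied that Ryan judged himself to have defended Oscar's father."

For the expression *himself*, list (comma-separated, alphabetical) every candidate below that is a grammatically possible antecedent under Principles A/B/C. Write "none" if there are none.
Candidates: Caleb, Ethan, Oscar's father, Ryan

Ryan

*himself* is a reflexive; Principle A requires it to be bound within its binding domain — the clause headed by 'judged'.
— Caleb: subject of the matrix clause; c-commands the reflexive but lies outside its binding domain — cannot bind it (Principle A).
— Ethan: object of the matrix clause; c-commands the reflexive but lies outside its binding domain — cannot bind it (Principle A).
— Oscar's father: object of the clause headed by 'defended'; does not c-command the reflexive — cannot bind it (Principle A).
— Ryan: subject of the clause headed by 'judged'; c-commands the reflexive within its binding domain — allowed (Principle A).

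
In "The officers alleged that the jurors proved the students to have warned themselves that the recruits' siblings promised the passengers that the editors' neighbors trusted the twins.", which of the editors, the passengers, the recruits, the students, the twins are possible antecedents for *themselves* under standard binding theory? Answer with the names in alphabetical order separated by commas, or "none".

*themselves* is a reflexive; Principle A requires it to be bound within its binding domain — the clause headed by 'warned'.
— the editors: possessor inside the subject DP of the clause headed by 'trusted'; does not c-command the reflexive — cannot bind it (Principle A).
— the passengers: object of the clause headed by 'promised'; does not c-command the reflexive — cannot bind it (Principle A).
— the recruits: possessor inside the subject DP of the clause headed by 'promised'; does not c-command the reflexive — cannot bind it (Principle A).
— the students: subject of the clause headed by 'warned'; c-commands the reflexive within its binding domain — allowed (Principle A).
— the twins: object of the clause headed by 'trusted'; does not c-command the reflexive — cannot bind it (Principle A).

the students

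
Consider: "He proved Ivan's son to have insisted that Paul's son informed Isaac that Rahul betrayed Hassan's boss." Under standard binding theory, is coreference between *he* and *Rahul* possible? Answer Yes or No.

*Rahul* is an R-expression; Principle C requires it to be free (not bound by any c-commanding expression).
— he: subject of the matrix clause; the pronoun c-commands the R-expression — coreference blocked (Principle C).

No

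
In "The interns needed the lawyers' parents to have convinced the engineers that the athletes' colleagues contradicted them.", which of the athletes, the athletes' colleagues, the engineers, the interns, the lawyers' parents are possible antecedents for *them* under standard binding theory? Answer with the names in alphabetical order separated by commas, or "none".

*them* is a pronoun; Principle B requires it to be free in its binding domain — the clause headed by 'contradicted'.
— the athletes: possessor inside the subject DP of the clause headed by 'contradicted'; does not c-command the pronoun — Principle B does not apply; allowed.
— the athletes' colleagues: subject of the clause headed by 'contradicted'; c-commands the pronoun within its binding domain — blocked (Principle B).
— the engineers: object of the clause headed by 'convinced'; c-commands the pronoun but lies outside its binding domain — allowed.
— the interns: subject of the matrix clause; c-commands the pronoun but lies outside its binding domain — allowed.
— the lawyers' parents: subject of the clause headed by 'convinced'; c-commands the pronoun but lies outside its binding domain — allowed.

the athletes, the engineers, the interns, the lawyers' parents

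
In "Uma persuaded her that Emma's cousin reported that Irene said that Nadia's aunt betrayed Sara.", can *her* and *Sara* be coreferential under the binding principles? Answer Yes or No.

No

*Sara* is an R-expression; Principle C requires it to be free (not bound by any c-commanding expression).
— her: object of the matrix clause; the pronoun c-commands the R-expression — coreference blocked (Principle C).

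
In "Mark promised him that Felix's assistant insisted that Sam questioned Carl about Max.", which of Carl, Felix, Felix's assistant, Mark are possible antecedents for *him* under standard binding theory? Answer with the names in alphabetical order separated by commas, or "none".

*him* is a pronoun; Principle B requires it to be free in its binding domain — the matrix clause.
— Carl: object of the clause headed by 'questioned'; is c-commanded by the pronoun; coreference would bind this R-expression — blocked (Principle C).
— Felix: possessor inside the subject DP of the clause headed by 'insisted'; is c-commanded by the pronoun; coreference would bind this R-expression — blocked (Principle C).
— Felix's assistant: subject of the clause headed by 'insisted'; is c-commanded by the pronoun; coreference would bind this R-expression — blocked (Principle C).
— Mark: subject of the matrix clause; c-commands the pronoun within its binding domain — blocked (Principle B).

none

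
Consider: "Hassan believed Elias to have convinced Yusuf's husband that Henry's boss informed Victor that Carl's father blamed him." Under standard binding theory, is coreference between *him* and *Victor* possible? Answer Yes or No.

*Victor* is an R-expression; Principle C requires it to be free (not bound by any c-commanding expression).
— him: object of the clause headed by 'blamed'; the pronoun does not c-command the R-expression — coreference allowed.

Yes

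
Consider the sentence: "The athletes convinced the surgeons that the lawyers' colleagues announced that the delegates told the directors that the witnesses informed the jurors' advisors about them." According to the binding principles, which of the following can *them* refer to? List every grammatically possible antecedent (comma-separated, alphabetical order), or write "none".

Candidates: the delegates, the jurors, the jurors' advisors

the delegates, the jurors

*them* is a pronoun; Principle B requires it to be free in its binding domain — the clause headed by 'informed'.
— the delegates: subject of the clause headed by 'told'; c-commands the pronoun but lies outside its binding domain — allowed.
— the jurors: possessor inside the object DP of the clause headed by 'informed'; does not c-command the pronoun — Principle B does not apply; allowed.
— the jurors' advisors: object of the clause headed by 'informed'; c-commands the pronoun within its binding domain — blocked (Principle B).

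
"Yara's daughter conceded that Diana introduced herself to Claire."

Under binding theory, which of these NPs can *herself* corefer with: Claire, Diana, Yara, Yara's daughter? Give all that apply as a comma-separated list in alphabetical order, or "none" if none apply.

Diana

*herself* is a reflexive; Principle A requires it to be bound within its binding domain — the clause headed by 'introduced'.
— Claire: second object of the clause headed by 'introduced'; does not c-command the reflexive — cannot bind it (Principle A).
— Diana: subject of the clause headed by 'introduced'; c-commands the reflexive within its binding domain — allowed (Principle A).
— Yara: possessor inside the subject DP of the matrix clause; does not c-command the reflexive — cannot bind it (Principle A).
— Yara's daughter: subject of the matrix clause; c-commands the reflexive but lies outside its binding domain — cannot bind it (Principle A).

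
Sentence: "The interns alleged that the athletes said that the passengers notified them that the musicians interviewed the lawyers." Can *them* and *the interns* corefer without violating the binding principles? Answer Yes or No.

*the interns* is an R-expression; Principle C requires it to be free (not bound by any c-commanding expression).
— them: object of the clause headed by 'notified'; the pronoun does not c-command the R-expression — coreference allowed.

Yes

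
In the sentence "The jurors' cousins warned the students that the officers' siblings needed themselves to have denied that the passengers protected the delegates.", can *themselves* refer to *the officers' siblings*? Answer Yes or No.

Yes

*themselves* is a reflexive; Principle A requires it to be bound within its binding domain — the clause headed by 'needed'.
— the officers' siblings: subject of the clause headed by 'needed'; c-commands the reflexive within its binding domain — allowed (Principle A).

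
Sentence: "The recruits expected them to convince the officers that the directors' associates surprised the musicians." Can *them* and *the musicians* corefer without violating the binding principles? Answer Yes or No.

No

*the musicians* is an R-expression; Principle C requires it to be free (not bound by any c-commanding expression).
— them: subject of the clause headed by 'convince'; the pronoun c-commands the R-expression — coreference blocked (Principle C).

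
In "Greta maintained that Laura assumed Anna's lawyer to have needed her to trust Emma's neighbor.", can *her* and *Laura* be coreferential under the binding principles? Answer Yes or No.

Yes

*Laura* is an R-expression; Principle C requires it to be free (not bound by any c-commanding expression).
— her: subject of the clause headed by 'trust'; the pronoun does not c-command the R-expression — coreference allowed.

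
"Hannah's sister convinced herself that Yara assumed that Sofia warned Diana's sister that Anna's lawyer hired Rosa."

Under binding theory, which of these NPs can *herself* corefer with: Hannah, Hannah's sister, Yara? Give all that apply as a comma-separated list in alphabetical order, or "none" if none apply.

Hannah's sister

*herself* is a reflexive; Principle A requires it to be bound within its binding domain — the matrix clause.
— Hannah: possessor inside the subject DP of the matrix clause; does not c-command the reflexive — cannot bind it (Principle A).
— Hannah's sister: subject of the matrix clause; c-commands the reflexive within its binding domain — allowed (Principle A).
— Yara: subject of the clause headed by 'assumed'; does not c-command the reflexive — cannot bind it (Principle A).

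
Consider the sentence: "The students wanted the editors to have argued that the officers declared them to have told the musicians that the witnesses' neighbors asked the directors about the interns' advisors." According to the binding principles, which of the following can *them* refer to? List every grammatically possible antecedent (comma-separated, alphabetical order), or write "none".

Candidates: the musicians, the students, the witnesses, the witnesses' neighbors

the students

*them* is a pronoun; Principle B requires it to be free in its binding domain — the clause headed by 'declared'.
— the musicians: object of the clause headed by 'told'; is c-commanded by the pronoun; coreference would bind this R-expression — blocked (Principle C).
— the students: subject of the matrix clause; c-commands the pronoun but lies outside its binding domain — allowed.
— the witnesses: possessor inside the subject DP of the clause headed by 'asked'; is c-commanded by the pronoun; coreference would bind this R-expression — blocked (Principle C).
— the witnesses' neighbors: subject of the clause headed by 'asked'; is c-commanded by the pronoun; coreference would bind this R-expression — blocked (Principle C).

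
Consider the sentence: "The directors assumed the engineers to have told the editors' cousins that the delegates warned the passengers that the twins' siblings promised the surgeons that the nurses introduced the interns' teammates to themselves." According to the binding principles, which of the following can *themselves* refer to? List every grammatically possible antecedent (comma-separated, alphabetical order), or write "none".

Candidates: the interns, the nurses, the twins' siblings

*themselves* is a reflexive; Principle A requires it to be bound within its binding domain — the clause headed by 'introduced'.
— the interns: possessor inside the object DP of the clause headed by 'introduced'; does not c-command the reflexive — cannot bind it (Principle A).
— the nurses: subject of the clause headed by 'introduced'; c-commands the reflexive within its binding domain — allowed (Principle A).
— the twins' siblings: subject of the clause headed by 'promised'; c-commands the reflexive but lies outside its binding domain — cannot bind it (Principle A).

the nurses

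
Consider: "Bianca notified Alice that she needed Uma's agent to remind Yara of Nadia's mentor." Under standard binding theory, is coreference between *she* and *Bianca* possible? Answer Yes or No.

*Bianca* is an R-expression; Principle C requires it to be free (not bound by any c-commanding expression).
— she: subject of the clause headed by 'needed'; the pronoun does not c-command the R-expression — coreference allowed.

Yes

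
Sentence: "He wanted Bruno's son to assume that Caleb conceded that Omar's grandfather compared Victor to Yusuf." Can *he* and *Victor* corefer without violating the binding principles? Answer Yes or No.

*Victor* is an R-expression; Principle C requires it to be free (not bound by any c-commanding expression).
— he: subject of the matrix clause; the pronoun c-commands the R-expression — coreference blocked (Principle C).

No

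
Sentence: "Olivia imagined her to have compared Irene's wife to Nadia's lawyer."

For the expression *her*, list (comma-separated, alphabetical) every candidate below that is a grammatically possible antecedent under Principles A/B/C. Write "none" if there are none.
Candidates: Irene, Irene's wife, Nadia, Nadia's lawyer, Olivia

*her* is a pronoun; Principle B requires it to be free in its binding domain — the matrix clause.
— Irene: possessor inside the object DP of the clause headed by 'compared'; is c-commanded by the pronoun; coreference would bind this R-expression — blocked (Principle C).
— Irene's wife: object of the clause headed by 'compared'; is c-commanded by the pronoun; coreference would bind this R-expression — blocked (Principle C).
— Nadia: possessor inside the second object DP of the clause headed by 'compared'; is c-commanded by the pronoun; coreference would bind this R-expression — blocked (Principle C).
— Nadia's lawyer: second object of the clause headed by 'compared'; is c-commanded by the pronoun; coreference would bind this R-expression — blocked (Principle C).
— Olivia: subject of the matrix clause; c-commands the pronoun within its binding domain — blocked (Principle B).

none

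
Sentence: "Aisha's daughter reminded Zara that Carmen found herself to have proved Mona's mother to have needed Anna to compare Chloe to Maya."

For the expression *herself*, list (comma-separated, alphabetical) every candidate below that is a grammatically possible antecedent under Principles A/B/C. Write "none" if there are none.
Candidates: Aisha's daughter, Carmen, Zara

Carmen

*herself* is a reflexive; Principle A requires it to be bound within its binding domain — the clause headed by 'found'.
— Aisha's daughter: subject of the matrix clause; c-commands the reflexive but lies outside its binding domain — cannot bind it (Principle A).
— Carmen: subject of the clause headed by 'found'; c-commands the reflexive within its binding domain — allowed (Principle A).
— Zara: object of the matrix clause; c-commands the reflexive but lies outside its binding domain — cannot bind it (Principle A).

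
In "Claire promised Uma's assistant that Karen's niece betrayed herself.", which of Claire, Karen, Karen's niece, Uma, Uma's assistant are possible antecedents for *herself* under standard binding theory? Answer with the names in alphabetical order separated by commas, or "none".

Karen's niece

*herself* is a reflexive; Principle A requires it to be bound within its binding domain — the clause headed by 'betrayed'.
— Claire: subject of the matrix clause; c-commands the reflexive but lies outside its binding domain — cannot bind it (Principle A).
— Karen: possessor inside the subject DP of the clause headed by 'betrayed'; does not c-command the reflexive — cannot bind it (Principle A).
— Karen's niece: subject of the clause headed by 'betrayed'; c-commands the reflexive within its binding domain — allowed (Principle A).
— Uma: possessor inside the object DP of the matrix clause; does not c-command the reflexive — cannot bind it (Principle A).
— Uma's assistant: object of the matrix clause; c-commands the reflexive but lies outside its binding domain — cannot bind it (Principle A).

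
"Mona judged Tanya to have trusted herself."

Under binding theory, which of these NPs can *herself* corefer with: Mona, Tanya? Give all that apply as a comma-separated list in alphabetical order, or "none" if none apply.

Tanya

*herself* is a reflexive; Principle A requires it to be bound within its binding domain — the clause headed by 'trusted'.
— Mona: subject of the matrix clause; c-commands the reflexive but lies outside its binding domain — cannot bind it (Principle A).
— Tanya: subject of the clause headed by 'trusted'; c-commands the reflexive within its binding domain — allowed (Principle A).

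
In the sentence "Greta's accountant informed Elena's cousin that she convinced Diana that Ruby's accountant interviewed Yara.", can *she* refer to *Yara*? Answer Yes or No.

*she* is a pronoun; Principle B requires it to be free in its binding domain — the clause headed by 'convinced'.
— Yara: object of the clause headed by 'interviewed'; is c-commanded by the pronoun; coreference would bind this R-expression — blocked (Principle C).

No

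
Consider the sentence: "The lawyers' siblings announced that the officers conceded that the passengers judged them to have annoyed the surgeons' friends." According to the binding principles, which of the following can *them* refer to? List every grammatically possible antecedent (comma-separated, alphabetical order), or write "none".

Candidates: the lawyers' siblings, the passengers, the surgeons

the lawyers' siblings

*them* is a pronoun; Principle B requires it to be free in its binding domain — the clause headed by 'judged'.
— the lawyers' siblings: subject of the matrix clause; c-commands the pronoun but lies outside its binding domain — allowed.
— the passengers: subject of the clause headed by 'judged'; c-commands the pronoun within its binding domain — blocked (Principle B).
— the surgeons: possessor inside the object DP of the clause headed by 'annoyed'; is c-commanded by the pronoun; coreference would bind this R-expression — blocked (Principle C).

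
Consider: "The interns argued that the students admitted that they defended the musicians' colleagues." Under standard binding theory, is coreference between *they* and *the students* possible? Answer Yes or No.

*the students* is an R-expression; Principle C requires it to be free (not bound by any c-commanding expression).
— they: subject of the clause headed by 'defended'; the pronoun does not c-command the R-expression — coreference allowed.

Yes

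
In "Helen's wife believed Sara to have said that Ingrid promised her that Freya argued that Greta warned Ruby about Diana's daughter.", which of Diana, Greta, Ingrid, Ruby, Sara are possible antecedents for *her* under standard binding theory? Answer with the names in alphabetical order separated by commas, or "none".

Sara

*her* is a pronoun; Principle B requires it to be free in its binding domain — the clause headed by 'promised'.
— Diana: possessor inside the second object DP of the clause headed by 'warned'; is c-commanded by the pronoun; coreference would bind this R-expression — blocked (Principle C).
— Greta: subject of the clause headed by 'warned'; is c-commanded by the pronoun; coreference would bind this R-expression — blocked (Principle C).
— Ingrid: subject of the clause headed by 'promised'; c-commands the pronoun within its binding domain — blocked (Principle B).
— Ruby: object of the clause headed by 'warned'; is c-commanded by the pronoun; coreference would bind this R-expression — blocked (Principle C).
— Sara: subject of the clause headed by 'said'; c-commands the pronoun but lies outside its binding domain — allowed.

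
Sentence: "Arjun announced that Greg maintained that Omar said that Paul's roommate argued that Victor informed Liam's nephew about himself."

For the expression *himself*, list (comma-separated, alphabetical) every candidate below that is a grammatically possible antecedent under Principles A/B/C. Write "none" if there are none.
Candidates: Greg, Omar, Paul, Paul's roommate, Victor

*himself* is a reflexive; Principle A requires it to be bound within its binding domain — the clause headed by 'informed'.
— Greg: subject of the clause headed by 'maintained'; c-commands the reflexive but lies outside its binding domain — cannot bind it (Principle A).
— Omar: subject of the clause headed by 'said'; c-commands the reflexive but lies outside its binding domain — cannot bind it (Principle A).
— Paul: possessor inside the subject DP of the clause headed by 'argued'; does not c-command the reflexive — cannot bind it (Principle A).
— Paul's roommate: subject of the clause headed by 'argued'; c-commands the reflexive but lies outside its binding domain — cannot bind it (Principle A).
— Victor: subject of the clause headed by 'informed'; c-commands the reflexive within its binding domain — allowed (Principle A).

Victor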